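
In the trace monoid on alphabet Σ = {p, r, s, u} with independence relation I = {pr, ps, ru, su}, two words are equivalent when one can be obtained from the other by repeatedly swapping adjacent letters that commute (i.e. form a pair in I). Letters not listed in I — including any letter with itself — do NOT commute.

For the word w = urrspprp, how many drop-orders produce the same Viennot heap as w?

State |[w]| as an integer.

70

drop 0:u onto floor
drop 1:r onto floor
drop 2:r onto {1:r}
drop 3:s onto {2:r}
drop 4:p onto {0:u}
drop 5:p onto {4:p}
drop 6:r onto {3:s}
drop 7:p onto {5:p}
ground layer = {0:u, 1:r}
drop-orders for the pieces not yet dropped (sum over which currently-grounded one goes next):
  1 to go: {6} 1  {7} 1
  2 to go: {3,6} 1  {5,7} 1  {6,7} 2
  3 to go: {2,3,6} 1  {3,6,7} 3  {4,5,7} 1  {5,6,7} 3
  4 to go: {0,4,5,7} 1  {1,2,3,6} 1  {2,3,6,7} 4  {3,5,6,7} 6  {4,5,6,7} 4
  5 to go: {0,4,5,6,7} 5  {1,2,3,6,7} 5  {2,3,5,6,7} 10  {3,4,5,6,7} 10
  6 to go: {0,3,4,5,6,7} 15  {1,2,3,5,6,7} 15  {2,3,4,5,6,7} 20
  if 0:u drops first: 35 orders
  if 1:r drops first: 35 orders
heap linearizations: 70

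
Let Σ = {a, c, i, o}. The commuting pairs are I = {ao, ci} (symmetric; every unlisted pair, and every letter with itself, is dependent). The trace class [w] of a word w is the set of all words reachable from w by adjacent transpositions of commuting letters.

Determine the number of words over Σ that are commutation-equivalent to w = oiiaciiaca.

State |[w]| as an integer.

3

#0=o has no predecessor
#1=i depends on [0:o]
#2=i depends on [1:i]
#3=a depends on [2:i]
#4=c depends on [3:a]
#5=i depends on [3:a]
#6=i depends on [5:i]
#7=a depends on [4:c, 6:i]
#8=c depends on [7:a]
#9=a depends on [8:c]
sources: [0:o]
N(rest) = Σ N(rest − s) over sources s of rest; N(one piece) = 1:
  size 1 → [9]=1
  size 2 → [8,9]=1
  size 3 → [7,8,9]=1
  size 4 → [4,7,8,9]=1  [6,7,8,9]=1
  size 5 → [4,6,7,8,9]=2  [5,6,7,8,9]=1
  size 6 → [4,5,6,7,8,9]=3
  size 7 → [3,4,5,6,7,8,9]=3
  size 8 → [2,3,4,5,6,7,8,9]=3
  first=0(o) contributes 3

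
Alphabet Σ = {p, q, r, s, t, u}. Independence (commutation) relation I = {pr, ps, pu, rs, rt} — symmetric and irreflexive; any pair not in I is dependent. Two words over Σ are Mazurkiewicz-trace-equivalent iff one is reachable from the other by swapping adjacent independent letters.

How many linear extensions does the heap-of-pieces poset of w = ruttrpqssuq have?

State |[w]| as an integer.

4

0(r) covers ∅
1(u) covers 0:r
2(t) covers 1:u
3(t) covers 2:t
4(r) covers 1:u
5(p) covers 3:t
6(q) covers 4:r, 5:p
7(s) covers 6:q
8(s) covers 7:s
9(u) covers 8:s
10(q) covers 9:u
floor of heap: 0:r
completions by unplaced set U, small U first (add the entries for U minus each lowest piece of U):
  |U|=1: {10}:1
  |U|=2: {9,10}:1
  |U|=3: {8,9,10}:1
  |U|=4: {7,8,9,10}:1
  |U|=5: {6,7,8,9,10}:1
  |U|=6: {4,6,7,8,9,10}:1  {5,6,7,8,9,10}:1
  |U|=7: {3,5,6,7,8,9,10}:1  {4,5,6,7,8,9,10}:2
  |U|=8: {2,3,5,6,7,8,9,10}:1  {3,4,5,6,7,8,9,10}:3
  |U|=9: {2,3,4,5,6,7,8,9,10}:4
  start at 0(r): 4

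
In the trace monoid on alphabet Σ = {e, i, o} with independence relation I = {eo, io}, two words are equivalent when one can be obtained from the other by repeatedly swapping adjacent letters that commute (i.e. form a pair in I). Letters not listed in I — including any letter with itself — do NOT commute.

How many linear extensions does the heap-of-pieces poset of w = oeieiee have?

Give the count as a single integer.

drop 0:o onto floor
drop 1:e onto floor
drop 2:i onto {1:e}
drop 3:e onto {2:i}
drop 4:i onto {3:e}
drop 5:e onto {4:i}
drop 6:e onto {5:e}
ground layer = {0:o, 1:e}
drop-orders for the pieces not yet dropped (sum over which currently-grounded one goes next):
  1 to go: {0} 1  {6} 1
  2 to go: {0,6} 2  {5,6} 1
  3 to go: {0,5,6} 3  {4,5,6} 1
  4 to go: {0,4,5,6} 4  {3,4,5,6} 1
  5 to go: {0,3,4,5,6} 5  {2,3,4,5,6} 1
  if 0:o drops first: 1 orders
  if 1:e drops first: 6 orders
heap linearizations: 7

7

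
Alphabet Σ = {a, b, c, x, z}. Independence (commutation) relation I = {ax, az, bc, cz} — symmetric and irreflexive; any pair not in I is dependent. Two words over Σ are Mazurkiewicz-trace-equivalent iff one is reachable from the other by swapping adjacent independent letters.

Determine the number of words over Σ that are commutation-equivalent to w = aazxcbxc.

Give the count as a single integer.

drop 0:a onto floor
drop 1:a onto {0:a}
drop 2:z onto floor
drop 3:x onto {2:z}
drop 4:c onto {1:a, 3:x}
drop 5:b onto {1:a, 3:x}
drop 6:x onto {4:c, 5:b}
drop 7:c onto {6:x}
ground layer = {0:a, 2:z}
drop-orders for the pieces not yet dropped (sum over which currently-grounded one goes next):
  1 to go: {7} 1
  2 to go: {6,7} 1
  3 to go: {4,6,7} 1  {5,6,7} 1
  4 to go: {4,5,6,7} 2
  5 to go: {1,4,5,6,7} 2  {3,4,5,6,7} 2
  6 to go: {0,1,4,5,6,7} 2  {1,3,4,5,6,7} 4  {2,3,4,5,6,7} 2
  if 0:a drops first: 6 orders
  if 2:z drops first: 6 orders
heap linearizations: 12

12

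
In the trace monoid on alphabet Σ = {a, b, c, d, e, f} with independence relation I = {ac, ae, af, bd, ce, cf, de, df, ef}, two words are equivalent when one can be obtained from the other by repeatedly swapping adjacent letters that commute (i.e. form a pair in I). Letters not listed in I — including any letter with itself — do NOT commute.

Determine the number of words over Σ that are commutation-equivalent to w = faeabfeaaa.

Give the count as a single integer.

0(f) covers ∅
1(a) covers ∅
2(e) covers ∅
3(a) covers 1:a
4(b) covers 0:f, 2:e, 3:a
5(f) covers 4:b
6(e) covers 4:b
7(a) covers 4:b
8(a) covers 7:a
9(a) covers 8:a
floor of heap: 0:f, 1:a, 2:e
completions by unplaced set U, small U first (add the entries for U minus each lowest piece of U):
  |U|=1: {5}:1  {6}:1  {9}:1
  |U|=2: {5,6}:2  {5,9}:2  {6,9}:2  {8,9}:1
  |U|=3: {5,6,9}:6  {5,8,9}:3  {6,8,9}:3  {7,8,9}:1
  |U|=4: {5,6,8,9}:12  {5,7,8,9}:4  {6,7,8,9}:4
  |U|=5: {5,6,7,8,9}:20
  |U|=6: {4,5,6,7,8,9}:20
  |U|=7: {0,4,5,6,7,8,9}:20  {2,4,5,6,7,8,9}:20  {3,4,5,6,7,8,9}:20
  |U|=8: {0,2,4,5,6,7,8,9}:40  {0,3,4,5,6,7,8,9}:40  {1,3,4,5,6,7,8,9}:20  {2,3,4,5,6,7,8,9}:40
  start at 0(f): 60
  start at 1(a): 120
  start at 2(e): 60
sum over floor = 240

240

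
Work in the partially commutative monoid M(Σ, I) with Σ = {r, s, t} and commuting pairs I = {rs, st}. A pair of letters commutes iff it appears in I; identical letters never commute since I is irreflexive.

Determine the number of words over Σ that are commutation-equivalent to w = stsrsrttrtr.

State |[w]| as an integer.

165

piece 0:s — minimal
piece 1:t — minimal
piece 2:s rests on {0:s}
piece 3:r rests on {1:t}
piece 4:s rests on {2:s}
piece 5:r rests on {3:r}
piece 6:t rests on {5:r}
piece 7:t rests on {6:t}
piece 8:r rests on {7:t}
piece 9:t rests on {8:r}
piece 10:r rests on {9:t}
minimal pieces: {0:s, 1:t}
ways to finish when only these pieces remain (= sum over removing one remaining piece with nothing left below it):
  1 left: {4}→1  {10}→1
  2 left: {2,4}→1  {4,10}→2  {9,10}→1
  3 left: {0,2,4}→1  {2,4,10}→3  {4,9,10}→3  {8,9,10}→1
  4 left: {0,2,4,10}→4  {2,4,9,10}→6  {4,8,9,10}→4  {7,8,9,10}→1
  5 left: {0,2,4,9,10}→10  {2,4,8,9,10}→10  {4,7,8,9,10}→5  {6,7,8,9,10}→1
  6 left: {0,2,4,8,9,10}→20  {2,4,7,8,9,10}→15  {4,6,7,8,9,10}→6  {5,6,7,8,9,10}→1
  7 left: {0,2,4,7,8,9,10}→35  {2,4,6,7,8,9,10}→21  {3,5,6,7,8,9,10}→1  {4,5,6,7,8,9,10}→7
  8 left: {0,2,4,6,7,8,9,10}→56  {1,3,5,6,7,8,9,10}→1  {2,4,5,6,7,8,9,10}→28  {3,4,5,6,7,8,9,10}→8
  9 left: {0,2,4,5,6,7,8,9,10}→84  {1,3,4,5,6,7,8,9,10}→9  {2,3,4,5,6,7,8,9,10}→36
  placing 0:s first → 45 extensions
  placing 1:t first → 120 extensions
total linear extensions = 165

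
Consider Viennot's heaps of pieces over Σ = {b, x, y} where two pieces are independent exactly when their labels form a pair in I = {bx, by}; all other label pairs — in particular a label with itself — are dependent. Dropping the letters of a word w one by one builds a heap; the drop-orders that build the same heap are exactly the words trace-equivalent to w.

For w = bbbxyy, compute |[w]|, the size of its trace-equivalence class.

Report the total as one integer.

drop 0:b onto floor
drop 1:b onto {0:b}
drop 2:b onto {1:b}
drop 3:x onto floor
drop 4:y onto {3:x}
drop 5:y onto {4:y}
ground layer = {0:b, 3:x}
drop-orders for the pieces not yet dropped (sum over which currently-grounded one goes next):
  1 to go: {2} 1  {5} 1
  2 to go: {1,2} 1  {2,5} 2  {4,5} 1
  3 to go: {0,1,2} 1  {1,2,5} 3  {2,4,5} 3  {3,4,5} 1
  4 to go: {0,1,2,5} 4  {1,2,4,5} 6  {2,3,4,5} 4
  if 0:b drops first: 10 orders
  if 3:x drops first: 10 orders
heap linearizations: 20

20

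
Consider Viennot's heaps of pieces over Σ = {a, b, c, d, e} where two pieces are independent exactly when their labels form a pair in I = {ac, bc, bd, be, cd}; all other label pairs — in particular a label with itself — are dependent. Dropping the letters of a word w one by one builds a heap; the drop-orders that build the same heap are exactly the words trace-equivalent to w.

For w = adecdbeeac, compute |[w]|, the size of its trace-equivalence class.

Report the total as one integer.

30

drop 0:a onto floor
drop 1:d onto {0:a}
drop 2:e onto {1:d}
drop 3:c onto {2:e}
drop 4:d onto {2:e}
drop 5:b onto {0:a}
drop 6:e onto {3:c, 4:d}
drop 7:e onto {6:e}
drop 8:a onto {5:b, 7:e}
drop 9:c onto {7:e}
ground layer = {0:a}
drop-orders for the pieces not yet dropped (sum over which currently-grounded one goes next):
  1 to go: {8} 1  {9} 1
  2 to go: {5,8} 1  {8,9} 2
  3 to go: {5,8,9} 3  {7,8,9} 2
  4 to go: {5,7,8,9} 5  {6,7,8,9} 2
  5 to go: {3,6,7,8,9} 2  {4,6,7,8,9} 2  {5,6,7,8,9} 7
  6 to go: {3,4,6,7,8,9} 4  {3,5,6,7,8,9} 9  {4,5,6,7,8,9} 9
  7 to go: {2,3,4,6,7,8,9} 4  {3,4,5,6,7,8,9} 22
  8 to go: {1,2,3,4,6,7,8,9} 4  {2,3,4,5,6,7,8,9} 26
  if 0:a drops first: 30 orders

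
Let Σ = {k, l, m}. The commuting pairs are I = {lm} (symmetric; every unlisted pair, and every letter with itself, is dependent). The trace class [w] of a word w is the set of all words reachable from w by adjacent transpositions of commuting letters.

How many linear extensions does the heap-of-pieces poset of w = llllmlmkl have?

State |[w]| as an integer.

#0=l has no predecessor
#1=l depends on [0:l]
#2=l depends on [1:l]
#3=l depends on [2:l]
#4=m has no predecessor
#5=l depends on [3:l]
#6=m depends on [4:m]
#7=k depends on [5:l, 6:m]
#8=l depends on [7:k]
sources: [0:l, 4:m]
N(rest) = Σ N(rest − s) over sources s of rest; N(one piece) = 1:
  size 1 → [8]=1
  size 2 → [7,8]=1
  size 3 → [5,7,8]=1  [6,7,8]=1
  size 4 → [3,5,7,8]=1  [4,6,7,8]=1  [5,6,7,8]=2
  size 5 → [2,3,5,7,8]=1  [3,5,6,7,8]=3  [4,5,6,7,8]=3
  size 6 → [1,2,3,5,7,8]=1  [2,3,5,6,7,8]=4  [3,4,5,6,7,8]=6
  size 7 → [0,1,2,3,5,7,8]=1  [1,2,3,5,6,7,8]=5  [2,3,4,5,6,7,8]=10
  first=0(l) contributes 15
  first=4(m) contributes 6
|[w]| = 21

21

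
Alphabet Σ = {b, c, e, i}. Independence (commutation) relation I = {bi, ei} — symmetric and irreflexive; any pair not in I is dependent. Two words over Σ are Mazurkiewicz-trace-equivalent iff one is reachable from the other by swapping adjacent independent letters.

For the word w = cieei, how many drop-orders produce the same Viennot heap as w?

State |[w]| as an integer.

drop 0:c onto floor
drop 1:i onto {0:c}
drop 2:e onto {0:c}
drop 3:e onto {2:e}
drop 4:i onto {1:i}
ground layer = {0:c}
drop-orders for the pieces not yet dropped (sum over which currently-grounded one goes next):
  1 to go: {3} 1  {4} 1
  2 to go: {1,4} 1  {2,3} 1  {3,4} 2
  3 to go: {1,3,4} 3  {2,3,4} 3
  if 0:c drops first: 6 orders

6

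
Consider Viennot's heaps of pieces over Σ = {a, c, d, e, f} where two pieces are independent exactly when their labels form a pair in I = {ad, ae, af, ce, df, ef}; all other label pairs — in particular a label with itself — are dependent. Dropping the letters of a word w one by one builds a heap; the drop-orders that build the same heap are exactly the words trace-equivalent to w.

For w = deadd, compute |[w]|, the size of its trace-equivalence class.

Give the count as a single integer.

piece 0:d — minimal
piece 1:e rests on {0:d}
piece 2:a — minimal
piece 3:d rests on {1:e}
piece 4:d rests on {3:d}
minimal pieces: {0:d, 2:a}
ways to finish when only these pieces remain (= sum over removing one remaining piece with nothing left below it):
  1 left: {2}→1  {4}→1
  2 left: {2,4}→2  {3,4}→1
  3 left: {1,3,4}→1  {2,3,4}→3
  placing 0:d first → 4 extensions
  placing 2:a first → 1 extensions
total linear extensions = 5

5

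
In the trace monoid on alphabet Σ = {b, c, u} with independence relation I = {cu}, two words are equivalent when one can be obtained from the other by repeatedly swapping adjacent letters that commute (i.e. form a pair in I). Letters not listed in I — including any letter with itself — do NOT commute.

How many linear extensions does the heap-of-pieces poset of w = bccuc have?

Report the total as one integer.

#0=b has no predecessor
#1=c depends on [0:b]
#2=c depends on [1:c]
#3=u depends on [0:b]
#4=c depends on [2:c]
sources: [0:b]
N(rest) = Σ N(rest − s) over sources s of rest; N(one piece) = 1:
  size 1 → [3]=1  [4]=1
  size 2 → [2,4]=1  [3,4]=2
  size 3 → [1,2,4]=1  [2,3,4]=3
  first=0(b) contributes 4

4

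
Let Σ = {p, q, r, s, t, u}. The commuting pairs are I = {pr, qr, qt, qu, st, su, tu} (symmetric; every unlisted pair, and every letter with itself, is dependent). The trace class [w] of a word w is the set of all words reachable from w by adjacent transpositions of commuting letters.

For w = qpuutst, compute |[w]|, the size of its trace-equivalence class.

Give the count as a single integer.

30

drop 0:q onto floor
drop 1:p onto {0:q}
drop 2:u onto {1:p}
drop 3:u onto {2:u}
drop 4:t onto {1:p}
drop 5:s onto {1:p}
drop 6:t onto {4:t}
ground layer = {0:q}
drop-orders for the pieces not yet dropped (sum over which currently-grounded one goes next):
  1 to go: {3} 1  {5} 1  {6} 1
  2 to go: {2,3} 1  {3,5} 2  {3,6} 2  {4,6} 1  {5,6} 2
  3 to go: {2,3,5} 3  {2,3,6} 3  {3,4,6} 3  {3,5,6} 6  {4,5,6} 3
  4 to go: {2,3,4,6} 6  {2,3,5,6} 12  {3,4,5,6} 12
  5 to go: {2,3,4,5,6} 30
  if 0:q drops first: 30 orders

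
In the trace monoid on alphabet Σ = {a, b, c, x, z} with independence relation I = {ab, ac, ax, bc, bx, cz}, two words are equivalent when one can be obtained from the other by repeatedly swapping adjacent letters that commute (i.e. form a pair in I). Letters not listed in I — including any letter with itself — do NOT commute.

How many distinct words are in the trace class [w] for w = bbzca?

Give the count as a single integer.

5

piece 0:b — minimal
piece 1:b rests on {0:b}
piece 2:z rests on {1:b}
piece 3:c — minimal
piece 4:a rests on {2:z}
minimal pieces: {0:b, 3:c}
ways to finish when only these pieces remain (= sum over removing one remaining piece with nothing left below it):
  1 left: {3}→1  {4}→1
  2 left: {2,4}→1  {3,4}→2
  3 left: {1,2,4}→1  {2,3,4}→3
  placing 0:b first → 4 extensions
  placing 3:c first → 1 extensions
total linear extensions = 5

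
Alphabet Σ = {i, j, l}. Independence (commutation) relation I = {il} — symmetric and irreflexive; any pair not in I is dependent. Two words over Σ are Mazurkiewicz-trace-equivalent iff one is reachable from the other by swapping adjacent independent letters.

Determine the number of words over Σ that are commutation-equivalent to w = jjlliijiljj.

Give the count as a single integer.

drop 0:j onto floor
drop 1:j onto {0:j}
drop 2:l onto {1:j}
drop 3:l onto {2:l}
drop 4:i onto {1:j}
drop 5:i onto {4:i}
drop 6:j onto {3:l, 5:i}
drop 7:i onto {6:j}
drop 8:l onto {6:j}
drop 9:j onto {7:i, 8:l}
drop 10:j onto {9:j}
ground layer = {0:j}
drop-orders for the pieces not yet dropped (sum over which currently-grounded one goes next):
  1 to go: {10} 1
  2 to go: {9,10} 1
  3 to go: {7,9,10} 1  {8,9,10} 1
  4 to go: {7,8,9,10} 2
  5 to go: {6,7,8,9,10} 2
  6 to go: {3,6,7,8,9,10} 2  {5,6,7,8,9,10} 2
  7 to go: {2,3,6,7,8,9,10} 2  {3,5,6,7,8,9,10} 4  {4,5,6,7,8,9,10} 2
  8 to go: {2,3,5,6,7,8,9,10} 6  {3,4,5,6,7,8,9,10} 6
  9 to go: {2,3,4,5,6,7,8,9,10} 12
  if 0:j drops first: 12 orders

12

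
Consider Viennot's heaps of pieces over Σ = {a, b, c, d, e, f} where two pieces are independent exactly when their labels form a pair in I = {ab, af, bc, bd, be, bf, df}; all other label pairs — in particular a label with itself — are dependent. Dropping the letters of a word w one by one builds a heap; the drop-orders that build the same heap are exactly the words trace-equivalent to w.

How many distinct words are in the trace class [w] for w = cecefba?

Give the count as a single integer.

drop 0:c onto floor
drop 1:e onto {0:c}
drop 2:c onto {1:e}
drop 3:e onto {2:c}
drop 4:f onto {3:e}
drop 5:b onto floor
drop 6:a onto {3:e}
ground layer = {0:c, 5:b}
drop-orders for the pieces not yet dropped (sum over which currently-grounded one goes next):
  1 to go: {4} 1  {5} 1  {6} 1
  2 to go: {4,5} 2  {4,6} 2  {5,6} 2
  3 to go: {3,4,6} 2  {4,5,6} 6
  4 to go: {2,3,4,6} 2  {3,4,5,6} 8
  5 to go: {1,2,3,4,6} 2  {2,3,4,5,6} 10
  if 0:c drops first: 12 orders
  if 5:b drops first: 2 orders
heap linearizations: 14

14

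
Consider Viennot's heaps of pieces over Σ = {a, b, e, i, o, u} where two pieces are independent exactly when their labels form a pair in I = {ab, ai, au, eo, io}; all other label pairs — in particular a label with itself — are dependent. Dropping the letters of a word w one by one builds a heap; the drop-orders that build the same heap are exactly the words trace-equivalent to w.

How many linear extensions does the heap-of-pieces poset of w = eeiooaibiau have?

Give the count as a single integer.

drop 0:e onto floor
drop 1:e onto {0:e}
drop 2:i onto {1:e}
drop 3:o onto floor
drop 4:o onto {3:o}
drop 5:a onto {1:e, 4:o}
drop 6:i onto {2:i}
drop 7:b onto {4:o, 6:i}
drop 8:i onto {7:b}
drop 9:a onto {5:a}
drop 10:u onto {8:i}
ground layer = {0:e, 3:o}
drop-orders for the pieces not yet dropped (sum over which currently-grounded one goes next):
  1 to go: {9} 1  {10} 1
  2 to go: {5,9} 1  {8,10} 1  {9,10} 2
  3 to go: {5,9,10} 3  {7,8,10} 1  {8,9,10} 3
  4 to go: {5,8,9,10} 6  {6,7,8,10} 1  {7,8,9,10} 4
  5 to go: {2,6,7,8,10} 1  {5,7,8,9,10} 10  {6,7,8,9,10} 5
  6 to go: {2,6,7,8,9,10} 6  {4,5,7,8,9,10} 10  {5,6,7,8,9,10} 15
  7 to go: {2,5,6,7,8,9,10} 21  {3,4,5,7,8,9,10} 10  {4,5,6,7,8,9,10} 25
  8 to go: {1,2,5,6,7,8,9,10} 21  {2,4,5,6,7,8,9,10} 46  {3,4,5,6,7,8,9,10} 35
  9 to go: {0,1,2,5,6,7,8,9,10} 21  {1,2,4,5,6,7,8,9,10} 67  {2,3,4,5,6,7,8,9,10} 81
  if 0:e drops first: 148 orders
  if 3:o drops first: 88 orders
heap linearizations: 236

236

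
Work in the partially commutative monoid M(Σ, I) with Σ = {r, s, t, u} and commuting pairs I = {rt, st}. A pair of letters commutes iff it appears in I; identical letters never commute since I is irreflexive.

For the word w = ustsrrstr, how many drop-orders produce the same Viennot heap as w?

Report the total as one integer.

drop 0:u onto floor
drop 1:s onto {0:u}
drop 2:t onto {0:u}
drop 3:s onto {1:s}
drop 4:r onto {3:s}
drop 5:r onto {4:r}
drop 6:s onto {5:r}
drop 7:t onto {2:t}
drop 8:r onto {6:s}
ground layer = {0:u}
drop-orders for the pieces not yet dropped (sum over which currently-grounded one goes next):
  1 to go: {7} 1  {8} 1
  2 to go: {2,7} 1  {6,8} 1  {7,8} 2
  3 to go: {2,7,8} 3  {5,6,8} 1  {6,7,8} 3
  4 to go: {2,6,7,8} 6  {4,5,6,8} 1  {5,6,7,8} 4
  5 to go: {2,5,6,7,8} 10  {3,4,5,6,8} 1  {4,5,6,7,8} 5
  6 to go: {1,3,4,5,6,8} 1  {2,4,5,6,7,8} 15  {3,4,5,6,7,8} 6
  7 to go: {1,3,4,5,6,7,8} 7  {2,3,4,5,6,7,8} 21
  if 0:u drops first: 28 orders

28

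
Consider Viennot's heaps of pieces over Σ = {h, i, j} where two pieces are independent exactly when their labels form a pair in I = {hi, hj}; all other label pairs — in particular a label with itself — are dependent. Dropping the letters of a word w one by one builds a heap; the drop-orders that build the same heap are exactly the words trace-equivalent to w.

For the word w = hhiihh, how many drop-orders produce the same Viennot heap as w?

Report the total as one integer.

15

0(h) covers ∅
1(h) covers 0:h
2(i) covers ∅
3(i) covers 2:i
4(h) covers 1:h
5(h) covers 4:h
floor of heap: 0:h, 2:i
completions by unplaced set U, small U first (add the entries for U minus each lowest piece of U):
  |U|=1: {3}:1  {5}:1
  |U|=2: {2,3}:1  {3,5}:2  {4,5}:1
  |U|=3: {1,4,5}:1  {2,3,5}:3  {3,4,5}:3
  |U|=4: {0,1,4,5}:1  {1,3,4,5}:4  {2,3,4,5}:6
  start at 0(h): 10
  start at 2(i): 5
sum over floor = 15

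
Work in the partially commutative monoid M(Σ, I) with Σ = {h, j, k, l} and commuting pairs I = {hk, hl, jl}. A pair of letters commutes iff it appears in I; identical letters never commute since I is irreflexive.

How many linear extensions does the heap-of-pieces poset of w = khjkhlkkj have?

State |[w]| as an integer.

0(k) covers ∅
1(h) covers ∅
2(j) covers 0:k, 1:h
3(k) covers 2:j
4(h) covers 2:j
5(l) covers 3:k
6(k) covers 5:l
7(k) covers 6:k
8(j) covers 4:h, 7:k
floor of heap: 0:k, 1:h
completions by unplaced set U, small U first (add the entries for U minus each lowest piece of U):
  |U|=1: {8}:1
  |U|=2: {4,8}:1  {7,8}:1
  |U|=3: {4,7,8}:2  {6,7,8}:1
  |U|=4: {4,6,7,8}:3  {5,6,7,8}:1
  |U|=5: {3,5,6,7,8}:1  {4,5,6,7,8}:4
  |U|=6: {3,4,5,6,7,8}:5
  |U|=7: {2,3,4,5,6,7,8}:5
  start at 0(k): 5
  start at 1(h): 5
sum over floor = 10

10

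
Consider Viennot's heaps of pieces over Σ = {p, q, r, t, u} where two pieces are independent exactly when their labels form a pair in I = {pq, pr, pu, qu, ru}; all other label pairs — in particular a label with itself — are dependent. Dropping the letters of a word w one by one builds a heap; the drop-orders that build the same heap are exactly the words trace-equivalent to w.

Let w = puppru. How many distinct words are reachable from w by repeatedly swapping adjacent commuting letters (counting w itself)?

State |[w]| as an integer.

60

#0=p has no predecessor
#1=u has no predecessor
#2=p depends on [0:p]
#3=p depends on [2:p]
#4=r has no predecessor
#5=u depends on [1:u]
sources: [0:p, 1:u, 4:r]
N(rest) = Σ N(rest − s) over sources s of rest; N(one piece) = 1:
  size 1 → [3]=1  [4]=1  [5]=1
  size 2 → [1,5]=1  [2,3]=1  [3,4]=2  [3,5]=2  [4,5]=2
  size 3 → [0,2,3]=1  [1,3,5]=3  [1,4,5]=3  [2,3,4]=3  [2,3,5]=3  [3,4,5]=6
  size 4 → [0,2,3,4]=4  [0,2,3,5]=4  [1,2,3,5]=6  [1,3,4,5]=12  [2,3,4,5]=12
  first=0(p) contributes 30
  first=1(u) contributes 20
  first=4(r) contributes 10
|[w]| = 60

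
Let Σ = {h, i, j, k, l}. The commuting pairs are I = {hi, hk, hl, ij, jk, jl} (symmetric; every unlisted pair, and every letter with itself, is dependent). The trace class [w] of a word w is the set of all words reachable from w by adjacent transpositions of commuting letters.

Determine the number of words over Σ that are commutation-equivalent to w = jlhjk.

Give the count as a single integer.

10

drop 0:j onto floor
drop 1:l onto floor
drop 2:h onto {0:j}
drop 3:j onto {2:h}
drop 4:k onto {1:l}
ground layer = {0:j, 1:l}
drop-orders for the pieces not yet dropped (sum over which currently-grounded one goes next):
  1 to go: {3} 1  {4} 1
  2 to go: {1,4} 1  {2,3} 1  {3,4} 2
  3 to go: {0,2,3} 1  {1,3,4} 3  {2,3,4} 3
  if 0:j drops first: 6 orders
  if 1:l drops first: 4 orders
heap linearizations: 10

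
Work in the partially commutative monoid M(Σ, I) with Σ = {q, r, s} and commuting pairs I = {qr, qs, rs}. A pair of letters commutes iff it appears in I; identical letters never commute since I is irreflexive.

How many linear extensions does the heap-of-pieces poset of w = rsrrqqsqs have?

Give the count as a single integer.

1680

#0=r has no predecessor
#1=s has no predecessor
#2=r depends on [0:r]
#3=r depends on [2:r]
#4=q has no predecessor
#5=q depends on [4:q]
#6=s depends on [1:s]
#7=q depends on [5:q]
#8=s depends on [6:s]
sources: [0:r, 1:s, 4:q]
N(rest) = Σ N(rest − s) over sources s of rest; N(one piece) = 1:
  size 1 → [3]=1  [7]=1  [8]=1
  size 2 → [2,3]=1  [3,7]=2  [3,8]=2  [5,7]=1  [6,8]=1  [7,8]=2
  size 3 → [0,2,3]=1  [1,6,8]=1  [2,3,7]=3  [2,3,8]=3  [3,5,7]=3  [3,6,8]=3  [3,7,8]=6  [4,5,7]=1  [5,7,8]=3  [6,7,8]=3
  size 4 → [0,2,3,7]=4  [0,2,3,8]=4  [1,3,6,8]=4  [1,6,7,8]=4  [2,3,5,7]=6  [2,3,6,8]=6  [2,3,7,8]=12  [3,4,5,7]=4  [3,5,7,8]=12  [3,6,7,8]=12  [4,5,7,8]=4  [5,6,7,8]=6
  size 5 → [0,2,3,5,7]=10  [0,2,3,6,8]=10  [0,2,3,7,8]=20  [1,2,3,6,8]=10  [1,3,6,7,8]=20  [1,5,6,7,8]=10  [2,3,4,5,7]=10  [2,3,5,7,8]=30  [2,3,6,7,8]=30  [3,4,5,7,8]=20  [3,5,6,7,8]=30  [4,5,6,7,8]=10
  size 6 → [0,1,2,3,6,8]=20  [0,2,3,4,5,7]=20  [0,2,3,5,7,8]=60  [0,2,3,6,7,8]=60  [1,2,3,6,7,8]=60  [1,3,5,6,7,8]=60  [1,4,5,6,7,8]=20  [2,3,4,5,7,8]=60  [2,3,5,6,7,8]=90  [3,4,5,6,7,8]=60
  size 7 → [0,1,2,3,6,7,8]=140  [0,2,3,4,5,7,8]=140  [0,2,3,5,6,7,8]=210  [1,2,3,5,6,7,8]=210  [1,3,4,5,6,7,8]=140  [2,3,4,5,6,7,8]=210
  first=0(r) contributes 560
  first=1(s) contributes 560
  first=4(q) contributes 560
|[w]| = 1680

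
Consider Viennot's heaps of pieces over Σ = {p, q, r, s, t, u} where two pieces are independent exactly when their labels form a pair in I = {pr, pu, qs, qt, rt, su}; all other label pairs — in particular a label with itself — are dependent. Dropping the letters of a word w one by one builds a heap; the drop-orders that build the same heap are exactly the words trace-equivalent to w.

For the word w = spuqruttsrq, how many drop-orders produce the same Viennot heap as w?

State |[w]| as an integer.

3

drop 0:s onto floor
drop 1:p onto {0:s}
drop 2:u onto floor
drop 3:q onto {1:p, 2:u}
drop 4:r onto {3:q}
drop 5:u onto {4:r}
drop 6:t onto {5:u}
drop 7:t onto {6:t}
drop 8:s onto {7:t}
drop 9:r onto {8:s}
drop 10:q onto {9:r}
ground layer = {0:s, 2:u}
drop-orders for the pieces not yet dropped (sum over which currently-grounded one goes next):
  1 to go: {10} 1
  2 to go: {9,10} 1
  3 to go: {8,9,10} 1
  4 to go: {7,8,9,10} 1
  5 to go: {6,7,8,9,10} 1
  6 to go: {5,6,7,8,9,10} 1
  7 to go: {4,5,6,7,8,9,10} 1
  8 to go: {3,4,5,6,7,8,9,10} 1
  9 to go: {1,3,4,5,6,7,8,9,10} 1  {2,3,4,5,6,7,8,9,10} 1
  if 0:s drops first: 2 orders
  if 2:u drops first: 1 orders
heap linearizations: 3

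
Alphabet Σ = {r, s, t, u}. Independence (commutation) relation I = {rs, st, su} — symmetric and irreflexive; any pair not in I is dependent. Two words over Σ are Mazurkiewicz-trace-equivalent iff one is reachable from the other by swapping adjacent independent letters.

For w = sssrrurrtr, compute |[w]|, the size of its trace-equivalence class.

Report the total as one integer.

120

piece 0:s — minimal
piece 1:s rests on {0:s}
piece 2:s rests on {1:s}
piece 3:r — minimal
piece 4:r rests on {3:r}
piece 5:u rests on {4:r}
piece 6:r rests on {5:u}
piece 7:r rests on {6:r}
piece 8:t rests on {7:r}
piece 9:r rests on {8:t}
minimal pieces: {0:s, 3:r}
ways to finish when only these pieces remain (= sum over removing one remaining piece with nothing left below it):
  1 left: {2}→1  {9}→1
  2 left: {1,2}→1  {2,9}→2  {8,9}→1
  3 left: {0,1,2}→1  {1,2,9}→3  {2,8,9}→3  {7,8,9}→1
  4 left: {0,1,2,9}→4  {1,2,8,9}→6  {2,7,8,9}→4  {6,7,8,9}→1
  5 left: {0,1,2,8,9}→10  {1,2,7,8,9}→10  {2,6,7,8,9}→5  {5,6,7,8,9}→1
  6 left: {0,1,2,7,8,9}→20  {1,2,6,7,8,9}→15  {2,5,6,7,8,9}→6  {4,5,6,7,8,9}→1
  7 left: {0,1,2,6,7,8,9}→35  {1,2,5,6,7,8,9}→21  {2,4,5,6,7,8,9}→7  {3,4,5,6,7,8,9}→1
  8 left: {0,1,2,5,6,7,8,9}→56  {1,2,4,5,6,7,8,9}→28  {2,3,4,5,6,7,8,9}→8
  placing 0:s first → 36 extensions
  placing 3:r first → 84 extensions
total linear extensions = 120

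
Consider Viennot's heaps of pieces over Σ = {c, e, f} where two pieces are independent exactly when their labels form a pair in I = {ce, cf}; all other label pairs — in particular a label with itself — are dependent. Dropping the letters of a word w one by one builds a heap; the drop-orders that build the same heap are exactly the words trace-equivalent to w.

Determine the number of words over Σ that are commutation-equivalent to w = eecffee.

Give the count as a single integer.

0(e) covers ∅
1(e) covers 0:e
2(c) covers ∅
3(f) covers 1:e
4(f) covers 3:f
5(e) covers 4:f
6(e) covers 5:e
floor of heap: 0:e, 2:c
completions by unplaced set U, small U first (add the entries for U minus each lowest piece of U):
  |U|=1: {2}:1  {6}:1
  |U|=2: {2,6}:2  {5,6}:1
  |U|=3: {2,5,6}:3  {4,5,6}:1
  |U|=4: {2,4,5,6}:4  {3,4,5,6}:1
  |U|=5: {1,3,4,5,6}:1  {2,3,4,5,6}:5
  start at 0(e): 6
  start at 2(c): 1
sum over floor = 7

7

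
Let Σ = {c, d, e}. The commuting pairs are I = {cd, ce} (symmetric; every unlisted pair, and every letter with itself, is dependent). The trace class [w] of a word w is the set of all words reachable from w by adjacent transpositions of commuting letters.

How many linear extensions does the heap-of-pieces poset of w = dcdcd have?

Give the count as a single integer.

10

drop 0:d onto floor
drop 1:c onto floor
drop 2:d onto {0:d}
drop 3:c onto {1:c}
drop 4:d onto {2:d}
ground layer = {0:d, 1:c}
drop-orders for the pieces not yet dropped (sum over which currently-grounded one goes next):
  1 to go: {3} 1  {4} 1
  2 to go: {1,3} 1  {2,4} 1  {3,4} 2
  3 to go: {0,2,4} 1  {1,3,4} 3  {2,3,4} 3
  if 0:d drops first: 6 orders
  if 1:c drops first: 4 orders
heap linearizations: 10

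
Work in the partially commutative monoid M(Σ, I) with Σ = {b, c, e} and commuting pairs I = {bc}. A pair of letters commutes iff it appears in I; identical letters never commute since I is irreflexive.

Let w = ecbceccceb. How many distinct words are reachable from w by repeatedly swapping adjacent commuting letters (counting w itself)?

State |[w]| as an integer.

3

piece 0:e — minimal
piece 1:c rests on {0:e}
piece 2:b rests on {0:e}
piece 3:c rests on {1:c}
piece 4:e rests on {2:b, 3:c}
piece 5:c rests on {4:e}
piece 6:c rests on {5:c}
piece 7:c rests on {6:c}
piece 8:e rests on {7:c}
piece 9:b rests on {8:e}
minimal pieces: {0:e}
ways to finish when only these pieces remain (= sum over removing one remaining piece with nothing left below it):
  1 left: {9}→1
  2 left: {8,9}→1
  3 left: {7,8,9}→1
  4 left: {6,7,8,9}→1
  5 left: {5,6,7,8,9}→1
  6 left: {4,5,6,7,8,9}→1
  7 left: {2,4,5,6,7,8,9}→1  {3,4,5,6,7,8,9}→1
  8 left: {1,3,4,5,6,7,8,9}→1  {2,3,4,5,6,7,8,9}→2
  placing 0:e first → 3 extensions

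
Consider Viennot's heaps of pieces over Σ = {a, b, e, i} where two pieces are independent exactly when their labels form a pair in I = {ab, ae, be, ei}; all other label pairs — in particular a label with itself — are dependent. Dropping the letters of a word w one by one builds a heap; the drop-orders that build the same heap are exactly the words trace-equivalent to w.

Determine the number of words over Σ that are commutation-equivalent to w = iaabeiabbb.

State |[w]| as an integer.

piece 0:i — minimal
piece 1:a rests on {0:i}
piece 2:a rests on {1:a}
piece 3:b rests on {0:i}
piece 4:e — minimal
piece 5:i rests on {2:a, 3:b}
piece 6:a rests on {5:i}
piece 7:b rests on {5:i}
piece 8:b rests on {7:b}
piece 9:b rests on {8:b}
minimal pieces: {0:i, 4:e}
ways to finish when only these pieces remain (= sum over removing one remaining piece with nothing left below it):
  1 left: {4}→1  {6}→1  {9}→1
  2 left: {4,6}→2  {4,9}→2  {6,9}→2  {8,9}→1
  3 left: {4,6,9}→6  {4,8,9}→3  {6,8,9}→3  {7,8,9}→1
  4 left: {4,6,8,9}→12  {4,7,8,9}→4  {6,7,8,9}→4
  5 left: {4,6,7,8,9}→20  {5,6,7,8,9}→4
  6 left: {2,5,6,7,8,9}→4  {3,5,6,7,8,9}→4  {4,5,6,7,8,9}→24
  7 left: {1,2,5,6,7,8,9}→4  {2,3,5,6,7,8,9}→8  {2,4,5,6,7,8,9}→28  {3,4,5,6,7,8,9}→28
  8 left: {1,2,3,5,6,7,8,9}→12  {1,2,4,5,6,7,8,9}→32  {2,3,4,5,6,7,8,9}→64
  placing 0:i first → 108 extensions
  placing 4:e first → 12 extensions
total linear extensions = 120

120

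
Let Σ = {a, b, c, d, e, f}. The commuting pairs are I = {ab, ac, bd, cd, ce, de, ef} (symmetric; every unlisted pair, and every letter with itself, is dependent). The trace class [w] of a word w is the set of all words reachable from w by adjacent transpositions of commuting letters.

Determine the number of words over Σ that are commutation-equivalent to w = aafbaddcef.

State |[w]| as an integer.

0(a) covers ∅
1(a) covers 0:a
2(f) covers 1:a
3(b) covers 2:f
4(a) covers 2:f
5(d) covers 4:a
6(d) covers 5:d
7(c) covers 3:b
8(e) covers 3:b, 4:a
9(f) covers 6:d, 7:c
floor of heap: 0:a
completions by unplaced set U, small U first (add the entries for U minus each lowest piece of U):
  |U|=1: {8}:1  {9}:1
  |U|=2: {6,9}:1  {7,9}:1  {8,9}:2
  |U|=3: {5,6,9}:1  {6,7,9}:2  {6,8,9}:3  {7,8,9}:3
  |U|=4: {3,7,8,9}:3  {5,6,7,9}:3  {5,6,8,9}:4  {6,7,8,9}:8
  |U|=5: {3,6,7,8,9}:11  {4,5,6,8,9}:4  {5,6,7,8,9}:15
  |U|=6: {3,5,6,7,8,9}:26  {4,5,6,7,8,9}:19
  |U|=7: {3,4,5,6,7,8,9}:45
  |U|=8: {2,3,4,5,6,7,8,9}:45
  start at 0(a): 45

45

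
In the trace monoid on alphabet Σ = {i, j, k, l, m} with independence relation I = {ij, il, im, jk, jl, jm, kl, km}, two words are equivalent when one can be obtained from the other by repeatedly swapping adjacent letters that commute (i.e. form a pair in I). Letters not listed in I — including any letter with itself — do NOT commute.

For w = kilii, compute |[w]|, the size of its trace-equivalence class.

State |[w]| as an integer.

piece 0:k — minimal
piece 1:i rests on {0:k}
piece 2:l — minimal
piece 3:i rests on {1:i}
piece 4:i rests on {3:i}
minimal pieces: {0:k, 2:l}
ways to finish when only these pieces remain (= sum over removing one remaining piece with nothing left below it):
  1 left: {2}→1  {4}→1
  2 left: {2,4}→2  {3,4}→1
  3 left: {1,3,4}→1  {2,3,4}→3
  placing 0:k first → 4 extensions
  placing 2:l first → 1 extensions
total linear extensions = 5

5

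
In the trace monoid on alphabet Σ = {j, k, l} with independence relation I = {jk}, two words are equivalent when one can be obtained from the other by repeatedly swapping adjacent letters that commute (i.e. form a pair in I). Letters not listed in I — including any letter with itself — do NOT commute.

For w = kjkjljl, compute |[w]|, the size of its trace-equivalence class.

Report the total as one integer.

6

piece 0:k — minimal
piece 1:j — minimal
piece 2:k rests on {0:k}
piece 3:j rests on {1:j}
piece 4:l rests on {2:k, 3:j}
piece 5:j rests on {4:l}
piece 6:l rests on {5:j}
minimal pieces: {0:k, 1:j}
ways to finish when only these pieces remain (= sum over removing one remaining piece with nothing left below it):
  1 left: {6}→1
  2 left: {5,6}→1
  3 left: {4,5,6}→1
  4 left: {2,4,5,6}→1  {3,4,5,6}→1
  5 left: {0,2,4,5,6}→1  {1,3,4,5,6}→1  {2,3,4,5,6}→2
  placing 0:k first → 3 extensions
  placing 1:j first → 3 extensions
total linear extensions = 6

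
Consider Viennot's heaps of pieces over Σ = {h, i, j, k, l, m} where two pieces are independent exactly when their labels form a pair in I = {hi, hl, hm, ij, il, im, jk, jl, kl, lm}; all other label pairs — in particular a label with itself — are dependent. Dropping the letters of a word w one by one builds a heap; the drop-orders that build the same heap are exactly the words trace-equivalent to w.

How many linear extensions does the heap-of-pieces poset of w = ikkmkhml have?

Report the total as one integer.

0(i) covers ∅
1(k) covers 0:i
2(k) covers 1:k
3(m) covers 2:k
4(k) covers 3:m
5(h) covers 4:k
6(m) covers 4:k
7(l) covers ∅
floor of heap: 0:i, 7:l
completions by unplaced set U, small U first (add the entries for U minus each lowest piece of U):
  |U|=1: {5}:1  {6}:1  {7}:1
  |U|=2: {5,6}:2  {5,7}:2  {6,7}:2
  |U|=3: {4,5,6}:2  {5,6,7}:6
  |U|=4: {3,4,5,6}:2  {4,5,6,7}:8
  |U|=5: {2,3,4,5,6}:2  {3,4,5,6,7}:10
  |U|=6: {1,2,3,4,5,6}:2  {2,3,4,5,6,7}:12
  start at 0(i): 14
  start at 7(l): 2
sum over floor = 16

16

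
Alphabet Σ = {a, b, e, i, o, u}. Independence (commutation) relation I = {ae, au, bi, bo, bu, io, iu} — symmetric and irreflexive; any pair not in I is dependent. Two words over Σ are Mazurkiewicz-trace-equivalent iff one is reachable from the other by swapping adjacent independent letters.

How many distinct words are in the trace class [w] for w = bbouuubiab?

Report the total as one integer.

820

piece 0:b — minimal
piece 1:b rests on {0:b}
piece 2:o — minimal
piece 3:u rests on {2:o}
piece 4:u rests on {3:u}
piece 5:u rests on {4:u}
piece 6:b rests on {1:b}
piece 7:i — minimal
piece 8:a rests on {2:o, 6:b, 7:i}
piece 9:b rests on {8:a}
minimal pieces: {0:b, 2:o, 7:i}
ways to finish when only these pieces remain (= sum over removing one remaining piece with nothing left below it):
  1 left: {5}→1  {9}→1
  2 left: {4,5}→1  {5,9}→2  {8,9}→1
  3 left: {3,4,5}→1  {4,5,9}→3  {5,8,9}→3  {6,8,9}→1  {7,8,9}→1
  4 left: {1,6,8,9}→1  {3,4,5,9}→4  {4,5,8,9}→6  {5,6,8,9}→4  {5,7,8,9}→4  {6,7,8,9}→2
  5 left: {0,1,6,8,9}→1  {1,5,6,8,9}→5  {1,6,7,8,9}→3  {3,4,5,8,9}→10  {4,5,6,8,9}→10  {4,5,7,8,9}→10  {5,6,7,8,9}→10
  6 left: {0,1,5,6,8,9}→6  {0,1,6,7,8,9}→4  {1,4,5,6,8,9}→15  {1,5,6,7,8,9}→18  {2,3,4,5,8,9}→10  {3,4,5,6,8,9}→20  {3,4,5,7,8,9}→20  {4,5,6,7,8,9}→30
  7 left: {0,1,4,5,6,8,9}→21  {0,1,5,6,7,8,9}→28  {1,3,4,5,6,8,9}→35  {1,4,5,6,7,8,9}→63  {2,3,4,5,6,8,9}→30  {2,3,4,5,7,8,9}→30  {3,4,5,6,7,8,9}→70
  8 left: {0,1,3,4,5,6,8,9}→56  {0,1,4,5,6,7,8,9}→112  {1,2,3,4,5,6,8,9}→65  {1,3,4,5,6,7,8,9}→168  {2,3,4,5,6,7,8,9}→130
  placing 0:b first → 363 extensions
  placing 2:o first → 336 extensions
  placing 7:i first → 121 extensions
total linear extensions = 820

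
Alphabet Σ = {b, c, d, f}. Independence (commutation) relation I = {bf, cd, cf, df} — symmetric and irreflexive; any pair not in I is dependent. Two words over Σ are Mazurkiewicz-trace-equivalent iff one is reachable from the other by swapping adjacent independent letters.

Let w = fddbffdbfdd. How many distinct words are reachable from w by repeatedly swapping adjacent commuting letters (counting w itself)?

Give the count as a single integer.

piece 0:f — minimal
piece 1:d — minimal
piece 2:d rests on {1:d}
piece 3:b rests on {2:d}
piece 4:f rests on {0:f}
piece 5:f rests on {4:f}
piece 6:d rests on {3:b}
piece 7:b rests on {6:d}
piece 8:f rests on {5:f}
piece 9:d rests on {7:b}
piece 10:d rests on {9:d}
minimal pieces: {0:f, 1:d}
ways to finish when only these pieces remain (= sum over removing one remaining piece with nothing left below it):
  1 left: {8}→1  {10}→1
  2 left: {5,8}→1  {8,10}→2  {9,10}→1
  3 left: {4,5,8}→1  {5,8,10}→3  {7,9,10}→1  {8,9,10}→3
  4 left: {0,4,5,8}→1  {4,5,8,10}→4  {5,8,9,10}→6  {6,7,9,10}→1  {7,8,9,10}→4
  5 left: {0,4,5,8,10}→5  {3,6,7,9,10}→1  {4,5,8,9,10}→10  {5,7,8,9,10}→10  {6,7,8,9,10}→5
  6 left: {0,4,5,8,9,10}→15  {2,3,6,7,9,10}→1  {3,6,7,8,9,10}→6  {4,5,7,8,9,10}→20  {5,6,7,8,9,10}→15
  7 left: {0,4,5,7,8,9,10}→35  {1,2,3,6,7,9,10}→1  {2,3,6,7,8,9,10}→7  {3,5,6,7,8,9,10}→21  {4,5,6,7,8,9,10}→35
  8 left: {0,4,5,6,7,8,9,10}→70  {1,2,3,6,7,8,9,10}→8  {2,3,5,6,7,8,9,10}→28  {3,4,5,6,7,8,9,10}→56
  9 left: {0,3,4,5,6,7,8,9,10}→126  {1,2,3,5,6,7,8,9,10}→36  {2,3,4,5,6,7,8,9,10}→84
  placing 0:f first → 120 extensions
  placing 1:d first → 210 extensions
total linear extensions = 330

330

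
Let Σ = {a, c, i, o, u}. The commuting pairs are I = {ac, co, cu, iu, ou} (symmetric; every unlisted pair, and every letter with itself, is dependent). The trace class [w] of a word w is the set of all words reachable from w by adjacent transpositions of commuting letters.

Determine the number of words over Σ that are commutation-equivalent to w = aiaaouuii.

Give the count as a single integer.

piece 0:a — minimal
piece 1:i rests on {0:a}
piece 2:a rests on {1:i}
piece 3:a rests on {2:a}
piece 4:o rests on {3:a}
piece 5:u rests on {3:a}
piece 6:u rests on {5:u}
piece 7:i rests on {4:o}
piece 8:i rests on {7:i}
minimal pieces: {0:a}
ways to finish when only these pieces remain (= sum over removing one remaining piece with nothing left below it):
  1 left: {6}→1  {8}→1
  2 left: {5,6}→1  {6,8}→2  {7,8}→1
  3 left: {4,7,8}→1  {5,6,8}→3  {6,7,8}→3
  4 left: {4,6,7,8}→4  {5,6,7,8}→6
  5 left: {4,5,6,7,8}→10
  6 left: {3,4,5,6,7,8}→10
  7 left: {2,3,4,5,6,7,8}→10
  placing 0:a first → 10 extensions

10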